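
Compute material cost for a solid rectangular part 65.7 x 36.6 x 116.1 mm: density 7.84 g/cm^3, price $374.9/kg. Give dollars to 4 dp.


V = 65.7 * 36.6 * 116.1 = 279176.382 mm^3 = 279.176382 cm^3
Mass = 279.176382 * 7.84 / 1000 = 2.18874283 kg
Cost = 2.18874283 * 374.9 = 820.5597 $


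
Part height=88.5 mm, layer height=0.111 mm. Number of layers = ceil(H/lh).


Layers = ceil(88.5/0.111) = 798


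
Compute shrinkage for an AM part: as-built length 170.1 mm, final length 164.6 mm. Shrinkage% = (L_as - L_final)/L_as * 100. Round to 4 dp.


Shrinkage = ((170.1-164.6)/170.1)*100 = 3.2334 %


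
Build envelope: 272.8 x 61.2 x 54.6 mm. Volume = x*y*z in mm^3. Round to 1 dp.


V = 272.8 * 61.2 * 54.6 = 911566.7 mm^3


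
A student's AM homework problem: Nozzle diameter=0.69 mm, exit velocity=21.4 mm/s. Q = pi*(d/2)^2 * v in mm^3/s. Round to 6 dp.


A = pi*(0.69/2)^2 = 0.37392807 mm^2
Q = 0.37392807 * 21.4 = 8.002061 mm^3/s


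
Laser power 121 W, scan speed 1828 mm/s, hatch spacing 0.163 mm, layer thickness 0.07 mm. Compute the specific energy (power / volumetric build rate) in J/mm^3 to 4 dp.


Build rate = 1828 * 0.163 * 0.07 = 20.85748 mm^3/s
SE = 121 / 20.85748 = 5.8013 J/mm^3


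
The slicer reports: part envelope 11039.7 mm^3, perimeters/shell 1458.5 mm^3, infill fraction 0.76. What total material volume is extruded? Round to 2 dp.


V_infill = (11039.7 - 1458.5) * 0.76 = 7281.71
V_total = 1458.5 + 7281.71 = 8740.21 mm^3


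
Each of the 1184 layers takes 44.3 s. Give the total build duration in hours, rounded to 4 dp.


t = 1184 * 44.3 / 3600 = 14.5698 hrs


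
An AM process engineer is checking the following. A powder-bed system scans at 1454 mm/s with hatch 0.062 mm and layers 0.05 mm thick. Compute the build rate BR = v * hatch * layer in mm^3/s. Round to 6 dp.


Rate = 1454 * 0.062 * 0.05 = 4.5074 mm^3/s


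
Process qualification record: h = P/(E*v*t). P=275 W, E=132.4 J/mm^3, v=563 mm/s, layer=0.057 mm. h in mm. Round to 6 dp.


h = 275 / (132.4*563*0.057) = 0.064723 mm


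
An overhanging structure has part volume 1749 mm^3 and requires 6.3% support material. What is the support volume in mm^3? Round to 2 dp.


V_support = 1749 * 0.063 = 110.19 mm^3


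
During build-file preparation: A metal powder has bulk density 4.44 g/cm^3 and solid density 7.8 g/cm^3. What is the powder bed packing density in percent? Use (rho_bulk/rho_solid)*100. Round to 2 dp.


Packing = (4.44/7.8)*100 = 56.92 %


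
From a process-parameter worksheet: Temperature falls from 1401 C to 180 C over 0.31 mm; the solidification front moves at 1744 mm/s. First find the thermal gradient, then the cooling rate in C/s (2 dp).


G = (1401-180)/0.31 = 3938.70967742 C/mm
CR = 3938.70967742 * 1744 = 6869109.68 C/s


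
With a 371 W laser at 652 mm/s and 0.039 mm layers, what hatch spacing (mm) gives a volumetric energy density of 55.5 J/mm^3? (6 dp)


h = 371 / (55.5*652*0.039) = 0.262887 mm


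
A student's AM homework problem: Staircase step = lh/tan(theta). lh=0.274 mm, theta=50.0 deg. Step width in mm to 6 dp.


step = 0.274 / tan(50.0) = 0.229913 mm


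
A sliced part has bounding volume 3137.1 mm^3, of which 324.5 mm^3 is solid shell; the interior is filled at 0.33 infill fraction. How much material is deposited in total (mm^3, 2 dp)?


V_infill = (3137.1 - 324.5) * 0.33 = 928.16
V_total = 324.5 + 928.16 = 1252.66 mm^3


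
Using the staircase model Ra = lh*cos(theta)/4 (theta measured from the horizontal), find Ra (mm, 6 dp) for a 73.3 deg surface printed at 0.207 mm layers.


Ra = 0.207 * cos(73.3) / 4 = 0.014871 mm


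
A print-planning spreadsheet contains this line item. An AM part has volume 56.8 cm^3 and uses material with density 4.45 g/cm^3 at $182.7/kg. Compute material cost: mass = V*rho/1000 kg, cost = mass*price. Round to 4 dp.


Mass = 56.8*4.45/1000 = 0.25276 kg
Cost = 0.25276 * 182.7 = 46.1793 $


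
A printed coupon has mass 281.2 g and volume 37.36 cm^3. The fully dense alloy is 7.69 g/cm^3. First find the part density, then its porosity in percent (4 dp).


rho_part = 281.2 / 37.36 = 7.5267666 g/cm^3
Porosity = (1 - 7.5267666/7.69)*100 = 2.1227 %


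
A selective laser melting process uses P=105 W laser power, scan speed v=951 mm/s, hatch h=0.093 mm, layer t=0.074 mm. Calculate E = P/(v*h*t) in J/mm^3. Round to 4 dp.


E = 105 / (951*0.093*0.074) = 16.0433 J/mm^3


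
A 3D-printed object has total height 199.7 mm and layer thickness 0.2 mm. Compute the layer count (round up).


Layers = ceil(199.7/0.2) = 999


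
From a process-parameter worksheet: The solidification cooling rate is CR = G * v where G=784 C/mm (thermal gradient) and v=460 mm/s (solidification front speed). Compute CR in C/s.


CR = 784 * 460 = 360640 C/s


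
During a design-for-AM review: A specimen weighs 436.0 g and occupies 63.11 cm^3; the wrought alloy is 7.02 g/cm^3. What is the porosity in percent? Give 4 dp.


rho_part = 436.0 / 63.11 = 6.90857233 g/cm^3
Porosity = (1 - 6.90857233/7.02)*100 = 1.5873 %


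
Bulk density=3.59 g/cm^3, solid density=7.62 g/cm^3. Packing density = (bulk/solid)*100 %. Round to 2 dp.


Packing = (3.59/7.62)*100 = 47.11 %


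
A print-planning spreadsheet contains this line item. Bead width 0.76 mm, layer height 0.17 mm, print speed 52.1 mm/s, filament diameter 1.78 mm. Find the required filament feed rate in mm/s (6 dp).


Q = 0.76 * 0.17 * 52.1 = 6.73132 mm^3/s
A_fil = pi*(1.78/2)^2 = 2.48845554 mm^2
v_feed = 6.73132 / 2.48845554 = 2.705019 mm/s


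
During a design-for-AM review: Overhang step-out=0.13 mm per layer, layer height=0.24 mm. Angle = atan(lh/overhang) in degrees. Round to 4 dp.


angle = atan(0.24/0.13) = 61.5571 degrees


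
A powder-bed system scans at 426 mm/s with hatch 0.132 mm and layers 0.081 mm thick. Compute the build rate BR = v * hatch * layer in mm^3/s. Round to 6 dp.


Rate = 426 * 0.132 * 0.081 = 4.554792 mm^3/s


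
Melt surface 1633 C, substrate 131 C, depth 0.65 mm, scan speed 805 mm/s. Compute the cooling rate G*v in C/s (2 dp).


G = (1633-131)/0.65 = 2310.76923077 C/mm
CR = 2310.76923077 * 805 = 1860169.23 C/s


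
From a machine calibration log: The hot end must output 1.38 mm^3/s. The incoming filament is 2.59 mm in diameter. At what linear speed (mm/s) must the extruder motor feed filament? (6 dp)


A = pi*(2.59/2)^2 = 5.268529
v = 1.38 / 5.268529 = 0.261933 mm/s


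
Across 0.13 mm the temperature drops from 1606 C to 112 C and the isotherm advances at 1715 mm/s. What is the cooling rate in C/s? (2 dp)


G = (1606-112)/0.13 = 11492.30769231 C/mm
CR = 11492.30769231 * 1715 = 19709307.69 C/s


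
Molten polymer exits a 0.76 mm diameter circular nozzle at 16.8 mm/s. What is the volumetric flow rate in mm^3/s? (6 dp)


A = pi*(0.76/2)^2 = 0.45364598 mm^2
Q = 0.45364598 * 16.8 = 7.621252 mm^3/s


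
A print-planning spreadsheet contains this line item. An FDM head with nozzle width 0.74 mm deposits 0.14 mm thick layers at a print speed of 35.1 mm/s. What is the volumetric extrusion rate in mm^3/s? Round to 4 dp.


Rate = 0.74 * 0.14 * 35.1 = 3.6364 mm^3/s


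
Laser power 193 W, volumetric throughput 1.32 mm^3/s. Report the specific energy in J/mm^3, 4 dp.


SE = 193 / 1.32 = 146.2121 J/mm^3


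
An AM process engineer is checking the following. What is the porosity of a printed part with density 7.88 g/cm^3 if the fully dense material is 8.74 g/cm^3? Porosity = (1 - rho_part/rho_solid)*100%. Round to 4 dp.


Porosity = (1-7.88/8.74)*100 = 9.8398 %


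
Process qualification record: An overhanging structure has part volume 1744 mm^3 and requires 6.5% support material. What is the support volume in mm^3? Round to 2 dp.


V_support = 1744 * 0.065 = 113.36 mm^3


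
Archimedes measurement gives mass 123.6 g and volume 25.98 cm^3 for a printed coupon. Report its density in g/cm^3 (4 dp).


rho = 123.6 / 25.98 = 4.7575 g/cm^3


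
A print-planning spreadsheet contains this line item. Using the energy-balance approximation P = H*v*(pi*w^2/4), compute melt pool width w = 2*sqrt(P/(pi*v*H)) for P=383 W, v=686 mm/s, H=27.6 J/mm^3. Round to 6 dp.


w = 2*sqrt(383/(pi*686*27.6)) = 0.160486 mm


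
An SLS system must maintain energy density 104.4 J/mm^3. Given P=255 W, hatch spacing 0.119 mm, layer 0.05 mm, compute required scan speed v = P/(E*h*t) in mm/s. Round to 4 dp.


v = 255 / (104.4*0.119*0.05) = 410.509 mm/s


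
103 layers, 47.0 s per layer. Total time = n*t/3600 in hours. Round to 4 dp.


t = 103 * 47.0 / 3600 = 1.3447 hrs


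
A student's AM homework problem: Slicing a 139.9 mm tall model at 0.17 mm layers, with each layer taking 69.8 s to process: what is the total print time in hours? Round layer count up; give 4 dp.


Layers = ceil(139.9/0.17) = 823
t = 823 * 69.8 / 3600 = 15.9571 hrs


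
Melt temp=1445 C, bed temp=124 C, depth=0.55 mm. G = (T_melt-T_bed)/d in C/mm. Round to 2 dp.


G = (1445-124)/0.55 = 2401.82 C/mm


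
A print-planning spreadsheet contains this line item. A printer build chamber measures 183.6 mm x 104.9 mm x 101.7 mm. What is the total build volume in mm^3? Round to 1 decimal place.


V = 183.6 * 104.9 * 101.7 = 1958705.4 mm^3


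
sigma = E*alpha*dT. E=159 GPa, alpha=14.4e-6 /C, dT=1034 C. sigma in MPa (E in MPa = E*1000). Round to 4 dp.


sigma = 159*1000 * 14.4e-6 * 1034 = 2367.4464 MPa


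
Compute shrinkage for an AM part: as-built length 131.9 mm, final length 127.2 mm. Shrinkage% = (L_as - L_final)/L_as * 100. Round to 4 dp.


Shrinkage = ((131.9-127.2)/131.9)*100 = 3.5633 %


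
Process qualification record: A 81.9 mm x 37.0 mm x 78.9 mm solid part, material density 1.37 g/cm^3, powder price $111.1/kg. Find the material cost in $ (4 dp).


V = 81.9 * 37.0 * 78.9 = 239090.67 mm^3 = 239.09067 cm^3
Mass = 239.09067 * 1.37 / 1000 = 0.32755422 kg
Cost = 0.32755422 * 111.1 = 36.3913 $


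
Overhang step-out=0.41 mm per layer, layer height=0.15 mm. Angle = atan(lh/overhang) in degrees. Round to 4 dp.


angle = atan(0.15/0.41) = 20.0952 degrees


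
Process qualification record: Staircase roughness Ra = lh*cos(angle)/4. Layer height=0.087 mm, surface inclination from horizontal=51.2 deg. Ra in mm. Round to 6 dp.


Ra = 0.087 * cos(51.2) / 4 = 0.013629 mm


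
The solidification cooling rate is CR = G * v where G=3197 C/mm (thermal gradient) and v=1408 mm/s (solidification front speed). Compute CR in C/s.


CR = 3197 * 1408 = 4501376 C/s


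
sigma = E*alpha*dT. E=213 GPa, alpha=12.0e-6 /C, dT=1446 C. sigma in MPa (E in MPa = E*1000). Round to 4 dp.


sigma = 213*1000 * 12.0e-6 * 1446 = 3695.976 MPa


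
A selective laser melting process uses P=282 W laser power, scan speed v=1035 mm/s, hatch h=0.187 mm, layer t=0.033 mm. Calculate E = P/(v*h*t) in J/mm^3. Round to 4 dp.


E = 282 / (1035*0.187*0.033) = 44.1523 J/mm^3


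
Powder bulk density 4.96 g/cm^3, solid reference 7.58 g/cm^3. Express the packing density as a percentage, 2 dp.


Packing = (4.96/7.58)*100 = 65.44 %


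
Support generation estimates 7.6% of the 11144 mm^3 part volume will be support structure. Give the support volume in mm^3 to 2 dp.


V_support = 11144 * 0.076 = 846.94 mm^3


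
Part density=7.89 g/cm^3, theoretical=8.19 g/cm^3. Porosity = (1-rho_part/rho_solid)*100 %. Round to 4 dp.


Porosity = (1-7.89/8.19)*100 = 3.663 %


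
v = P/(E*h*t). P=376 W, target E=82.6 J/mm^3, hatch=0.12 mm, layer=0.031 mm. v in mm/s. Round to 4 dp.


v = 376 / (82.6*0.12*0.031) = 1223.6715 mm/s


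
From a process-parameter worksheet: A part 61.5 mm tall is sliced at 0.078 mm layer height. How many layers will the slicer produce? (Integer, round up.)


Layers = ceil(61.5/0.078) = 789


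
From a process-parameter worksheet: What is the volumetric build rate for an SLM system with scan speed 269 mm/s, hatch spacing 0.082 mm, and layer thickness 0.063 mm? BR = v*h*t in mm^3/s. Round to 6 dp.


Rate = 269 * 0.082 * 0.063 = 1.389654 mm^3/s


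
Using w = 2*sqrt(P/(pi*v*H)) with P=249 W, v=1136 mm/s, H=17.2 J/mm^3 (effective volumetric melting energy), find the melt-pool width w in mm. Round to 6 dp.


w = 2*sqrt(249/(pi*1136*17.2)) = 0.12738 mm


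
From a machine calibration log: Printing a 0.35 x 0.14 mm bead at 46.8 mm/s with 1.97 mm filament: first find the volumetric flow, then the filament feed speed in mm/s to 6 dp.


Q = 0.35 * 0.14 * 46.8 = 2.2932 mm^3/s
A_fil = pi*(1.97/2)^2 = 3.04805173 mm^2
v_feed = 2.2932 / 3.04805173 = 0.752349 mm/s


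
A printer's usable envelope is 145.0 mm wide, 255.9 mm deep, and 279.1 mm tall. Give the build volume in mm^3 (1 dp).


V = 145.0 * 255.9 * 279.1 = 10356145.1 mm^3


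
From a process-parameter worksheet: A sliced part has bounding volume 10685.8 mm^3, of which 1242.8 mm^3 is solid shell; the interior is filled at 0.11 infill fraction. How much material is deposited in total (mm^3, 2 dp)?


V_infill = (10685.8 - 1242.8) * 0.11 = 1038.73
V_total = 1242.8 + 1038.73 = 2281.53 mm^3


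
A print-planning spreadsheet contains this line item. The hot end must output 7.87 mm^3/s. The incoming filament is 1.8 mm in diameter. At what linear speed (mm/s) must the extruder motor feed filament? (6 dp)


A = pi*(1.8/2)^2 = 2.54469
v = 7.87 / 2.54469 = 3.092715 mm/s


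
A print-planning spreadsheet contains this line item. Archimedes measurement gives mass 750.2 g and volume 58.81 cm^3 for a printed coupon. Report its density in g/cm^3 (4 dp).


rho = 750.2 / 58.81 = 12.7563 g/cm^3


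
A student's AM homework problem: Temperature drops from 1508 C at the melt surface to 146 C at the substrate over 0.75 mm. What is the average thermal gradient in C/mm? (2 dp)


G = (1508-146)/0.75 = 1816.0 C/mm


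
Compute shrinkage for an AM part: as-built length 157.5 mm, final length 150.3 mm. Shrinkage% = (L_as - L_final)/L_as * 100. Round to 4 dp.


Shrinkage = ((157.5-150.3)/157.5)*100 = 4.5714 %


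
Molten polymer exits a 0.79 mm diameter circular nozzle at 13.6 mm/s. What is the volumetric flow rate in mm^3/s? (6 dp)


A = pi*(0.79/2)^2 = 0.49016699 mm^2
Q = 0.49016699 * 13.6 = 6.666271 mm^3/s


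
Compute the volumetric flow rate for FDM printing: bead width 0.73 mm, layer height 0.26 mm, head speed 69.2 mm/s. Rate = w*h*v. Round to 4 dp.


Rate = 0.73 * 0.26 * 69.2 = 13.1342 mm^3/s


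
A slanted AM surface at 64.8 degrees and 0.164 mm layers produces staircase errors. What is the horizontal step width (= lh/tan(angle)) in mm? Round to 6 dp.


step = 0.164 / tan(64.8) = 0.077173 mm


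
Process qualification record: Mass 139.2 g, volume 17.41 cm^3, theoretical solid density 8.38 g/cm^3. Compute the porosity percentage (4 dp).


rho_part = 139.2 / 17.41 = 7.99540494 g/cm^3
Porosity = (1 - 7.99540494/8.38)*100 = 4.5894 %


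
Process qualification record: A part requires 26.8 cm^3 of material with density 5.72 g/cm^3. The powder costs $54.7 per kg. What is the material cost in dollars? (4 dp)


Mass = 26.8*5.72/1000 = 0.153296 kg
Cost = 0.153296 * 54.7 = 8.3853 $


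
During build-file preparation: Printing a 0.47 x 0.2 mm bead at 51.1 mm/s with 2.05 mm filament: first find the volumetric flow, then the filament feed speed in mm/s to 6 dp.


Q = 0.47 * 0.2 * 51.1 = 4.8034 mm^3/s
A_fil = pi*(2.05/2)^2 = 3.30063578 mm^2
v_feed = 4.8034 / 3.30063578 = 1.455295 mm/s


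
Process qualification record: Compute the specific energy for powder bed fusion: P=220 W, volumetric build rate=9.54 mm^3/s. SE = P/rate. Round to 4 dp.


SE = 220 / 9.54 = 23.0608 J/mm^3


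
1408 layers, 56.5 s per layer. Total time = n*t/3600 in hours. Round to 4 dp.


t = 1408 * 56.5 / 3600 = 22.0978 hrs


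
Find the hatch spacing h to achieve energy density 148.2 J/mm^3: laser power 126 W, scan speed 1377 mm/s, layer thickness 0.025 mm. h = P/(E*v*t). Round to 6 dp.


h = 126 / (148.2*1377*0.025) = 0.024697 mm


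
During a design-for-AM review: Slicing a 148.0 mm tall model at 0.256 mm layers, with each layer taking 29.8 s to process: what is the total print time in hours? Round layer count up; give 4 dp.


Layers = ceil(148.0/0.256) = 579
t = 579 * 29.8 / 3600 = 4.7928 hrs


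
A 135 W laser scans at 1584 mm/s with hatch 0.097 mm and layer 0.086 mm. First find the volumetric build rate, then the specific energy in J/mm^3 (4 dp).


Build rate = 1584 * 0.097 * 0.086 = 13.213728 mm^3/s
SE = 135 / 13.213728 = 10.2166 J/mm^3


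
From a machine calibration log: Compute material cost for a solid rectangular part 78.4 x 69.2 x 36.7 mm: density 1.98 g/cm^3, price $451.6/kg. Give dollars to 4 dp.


V = 78.4 * 69.2 * 36.7 = 199107.776 mm^3 = 199.107776 cm^3
Mass = 199.107776 * 1.98 / 1000 = 0.3942334 kg
Cost = 0.3942334 * 451.6 = 178.0358 $


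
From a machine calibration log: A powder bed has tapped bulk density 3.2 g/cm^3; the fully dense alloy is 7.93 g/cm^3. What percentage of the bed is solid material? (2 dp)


Packing = (3.2/7.93)*100 = 40.35 %


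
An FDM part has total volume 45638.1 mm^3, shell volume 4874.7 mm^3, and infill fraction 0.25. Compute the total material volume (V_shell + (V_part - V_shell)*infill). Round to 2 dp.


V_infill = (45638.1 - 4874.7) * 0.25 = 10190.85
V_total = 4874.7 + 10190.85 = 15065.55 mm^3


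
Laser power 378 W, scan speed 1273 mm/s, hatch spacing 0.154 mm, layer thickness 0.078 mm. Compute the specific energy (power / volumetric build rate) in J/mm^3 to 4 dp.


Build rate = 1273 * 0.154 * 0.078 = 15.291276 mm^3/s
SE = 378 / 15.291276 = 24.72 J/mm^3


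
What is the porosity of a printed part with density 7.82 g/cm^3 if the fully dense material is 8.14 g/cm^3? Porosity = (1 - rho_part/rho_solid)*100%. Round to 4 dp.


Porosity = (1-7.82/8.14)*100 = 3.9312 %


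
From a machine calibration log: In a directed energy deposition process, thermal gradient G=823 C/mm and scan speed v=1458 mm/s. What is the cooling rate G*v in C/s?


CR = 823 * 1458 = 1199934 C/s


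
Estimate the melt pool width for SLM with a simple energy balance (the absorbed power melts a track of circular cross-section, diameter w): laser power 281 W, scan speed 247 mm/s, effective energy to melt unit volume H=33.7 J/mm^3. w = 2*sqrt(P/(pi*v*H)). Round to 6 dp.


w = 2*sqrt(281/(pi*247*33.7)) = 0.207322 mm


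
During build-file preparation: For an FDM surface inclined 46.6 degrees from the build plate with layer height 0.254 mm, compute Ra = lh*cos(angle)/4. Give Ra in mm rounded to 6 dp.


Ra = 0.254 * cos(46.6) / 4 = 0.04363 mm


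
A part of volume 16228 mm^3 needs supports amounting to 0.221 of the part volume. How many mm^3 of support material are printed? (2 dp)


V_support = 16228 * 0.221 = 3586.39 mm^3


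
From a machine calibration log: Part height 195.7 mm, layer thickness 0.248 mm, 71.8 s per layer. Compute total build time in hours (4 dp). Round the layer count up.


Layers = ceil(195.7/0.248) = 790
t = 790 * 71.8 / 3600 = 15.7561 hrs


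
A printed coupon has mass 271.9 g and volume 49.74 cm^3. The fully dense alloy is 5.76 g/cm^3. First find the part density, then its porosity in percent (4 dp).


rho_part = 271.9 / 49.74 = 5.46642541 g/cm^3
Porosity = (1 - 5.46642541/5.76)*100 = 5.0968 %


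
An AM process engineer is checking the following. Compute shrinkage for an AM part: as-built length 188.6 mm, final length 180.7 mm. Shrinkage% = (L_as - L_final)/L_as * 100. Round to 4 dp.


Shrinkage = ((188.6-180.7)/188.6)*100 = 4.1888 %


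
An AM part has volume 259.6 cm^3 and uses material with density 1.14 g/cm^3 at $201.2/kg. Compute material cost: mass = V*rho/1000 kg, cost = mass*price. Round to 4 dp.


Mass = 259.6*1.14/1000 = 0.295944 kg
Cost = 0.295944 * 201.2 = 59.5439 $


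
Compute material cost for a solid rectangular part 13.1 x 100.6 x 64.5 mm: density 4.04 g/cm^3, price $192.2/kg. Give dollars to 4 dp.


V = 13.1 * 100.6 * 64.5 = 85001.97 mm^3 = 85.00197 cm^3
Mass = 85.00197 * 4.04 / 1000 = 0.34340796 kg
Cost = 0.34340796 * 192.2 = 66.003 $


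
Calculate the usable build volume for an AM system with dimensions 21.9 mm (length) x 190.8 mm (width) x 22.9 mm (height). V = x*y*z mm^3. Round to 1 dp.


V = 21.9 * 190.8 * 22.9 = 95688.1 mm^3


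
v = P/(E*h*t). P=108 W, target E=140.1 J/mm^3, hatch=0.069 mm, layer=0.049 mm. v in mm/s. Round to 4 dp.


v = 108 / (140.1*0.069*0.049) = 228.0029 mm/s


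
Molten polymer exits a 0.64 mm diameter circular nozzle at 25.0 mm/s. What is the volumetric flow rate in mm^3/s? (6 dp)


A = pi*(0.64/2)^2 = 0.32169909 mm^2
Q = 0.32169909 * 25.0 = 8.042477 mm^3/s


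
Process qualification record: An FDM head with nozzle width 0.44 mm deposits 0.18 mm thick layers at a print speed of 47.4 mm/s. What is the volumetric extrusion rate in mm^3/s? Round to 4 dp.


Rate = 0.44 * 0.18 * 47.4 = 3.7541 mm^3/s


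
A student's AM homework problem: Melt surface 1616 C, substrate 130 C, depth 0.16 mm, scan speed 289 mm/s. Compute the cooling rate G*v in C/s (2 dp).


G = (1616-130)/0.16 = 9287.5 C/mm
CR = 9287.5 * 289 = 2684087.5 C/s


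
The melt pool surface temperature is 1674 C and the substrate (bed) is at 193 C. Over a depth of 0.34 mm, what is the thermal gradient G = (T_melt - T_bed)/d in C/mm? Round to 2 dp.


G = (1674-193)/0.34 = 4355.88 C/mm


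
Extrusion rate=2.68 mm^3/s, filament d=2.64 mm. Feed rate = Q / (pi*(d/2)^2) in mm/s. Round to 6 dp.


A = pi*(2.64/2)^2 = 5.473911
v = 2.68 / 5.473911 = 0.489595 mm/s


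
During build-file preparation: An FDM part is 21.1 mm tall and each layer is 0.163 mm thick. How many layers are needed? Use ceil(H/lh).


Layers = ceil(21.1/0.163) = 130


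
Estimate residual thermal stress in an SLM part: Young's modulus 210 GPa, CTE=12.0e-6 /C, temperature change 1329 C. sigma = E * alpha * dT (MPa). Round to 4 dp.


sigma = 210*1000 * 12.0e-6 * 1329 = 3349.08 MPa


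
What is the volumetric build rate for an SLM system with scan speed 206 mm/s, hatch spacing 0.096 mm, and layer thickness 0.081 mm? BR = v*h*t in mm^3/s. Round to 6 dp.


Rate = 206 * 0.096 * 0.081 = 1.601856 mm^3/s


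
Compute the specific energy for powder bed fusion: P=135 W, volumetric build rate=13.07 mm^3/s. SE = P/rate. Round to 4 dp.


SE = 135 / 13.07 = 10.329 J/mm^3


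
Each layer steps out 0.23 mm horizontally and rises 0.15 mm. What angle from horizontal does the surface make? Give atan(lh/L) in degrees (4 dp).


angle = atan(0.15/0.23) = 33.1113 degrees


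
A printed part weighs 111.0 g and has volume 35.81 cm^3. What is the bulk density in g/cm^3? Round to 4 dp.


rho = 111.0 / 35.81 = 3.0997 g/cm^3


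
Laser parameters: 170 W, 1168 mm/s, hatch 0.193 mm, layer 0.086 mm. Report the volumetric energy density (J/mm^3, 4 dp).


E = 170 / (1168*0.193*0.086) = 8.769 J/mm^3


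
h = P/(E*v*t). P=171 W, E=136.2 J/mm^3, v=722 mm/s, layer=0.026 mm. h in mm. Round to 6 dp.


h = 171 / (136.2*722*0.026) = 0.066882 mm


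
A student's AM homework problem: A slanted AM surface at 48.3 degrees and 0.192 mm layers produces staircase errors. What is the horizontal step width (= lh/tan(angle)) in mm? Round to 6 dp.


step = 0.192 / tan(48.3) = 0.171066 mm


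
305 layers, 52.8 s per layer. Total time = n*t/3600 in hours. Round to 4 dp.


t = 305 * 52.8 / 3600 = 4.4733 hrs


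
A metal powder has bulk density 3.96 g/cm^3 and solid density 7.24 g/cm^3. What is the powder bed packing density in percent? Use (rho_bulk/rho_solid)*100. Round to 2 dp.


Packing = (3.96/7.24)*100 = 54.7 %


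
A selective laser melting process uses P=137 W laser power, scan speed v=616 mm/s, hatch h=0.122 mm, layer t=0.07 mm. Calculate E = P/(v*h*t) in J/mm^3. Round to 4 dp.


E = 137 / (616*0.122*0.07) = 26.0425 J/mm^3


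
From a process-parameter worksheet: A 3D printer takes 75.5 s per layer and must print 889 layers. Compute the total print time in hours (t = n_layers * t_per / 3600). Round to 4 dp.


t = 889 * 75.5 / 3600 = 18.6443 hrs


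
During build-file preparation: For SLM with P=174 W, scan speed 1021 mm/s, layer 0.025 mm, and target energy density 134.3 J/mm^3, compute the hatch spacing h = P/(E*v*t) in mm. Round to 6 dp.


h = 174 / (134.3*1021*0.025) = 0.050758 mm


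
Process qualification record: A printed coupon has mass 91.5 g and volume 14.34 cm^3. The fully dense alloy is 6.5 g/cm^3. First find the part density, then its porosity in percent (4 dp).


rho_part = 91.5 / 14.34 = 6.38075314 g/cm^3
Porosity = (1 - 6.38075314/6.5)*100 = 1.8346 %


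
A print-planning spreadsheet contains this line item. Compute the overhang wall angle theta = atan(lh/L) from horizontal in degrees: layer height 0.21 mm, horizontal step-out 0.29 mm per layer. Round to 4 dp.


angle = atan(0.21/0.29) = 35.9097 degrees


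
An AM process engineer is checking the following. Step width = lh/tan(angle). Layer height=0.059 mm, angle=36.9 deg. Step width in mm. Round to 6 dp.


step = 0.059 / tan(36.9) = 0.078581 mm


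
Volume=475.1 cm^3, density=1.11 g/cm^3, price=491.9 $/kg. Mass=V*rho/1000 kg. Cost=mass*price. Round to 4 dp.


Mass = 475.1*1.11/1000 = 0.527361 kg
Cost = 0.527361 * 491.9 = 259.4089 $


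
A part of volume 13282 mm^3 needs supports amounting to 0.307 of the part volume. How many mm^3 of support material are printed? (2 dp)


V_support = 13282 * 0.307 = 4077.57 mm^3


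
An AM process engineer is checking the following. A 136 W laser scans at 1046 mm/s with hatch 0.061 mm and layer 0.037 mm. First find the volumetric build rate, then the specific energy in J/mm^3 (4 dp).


Build rate = 1046 * 0.061 * 0.037 = 2.360822 mm^3/s
SE = 136 / 2.360822 = 57.6071 J/mm^3


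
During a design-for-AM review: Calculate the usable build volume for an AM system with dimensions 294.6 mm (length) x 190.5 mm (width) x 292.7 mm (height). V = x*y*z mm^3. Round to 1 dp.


V = 294.6 * 190.5 * 292.7 = 16426704.5 mm^3


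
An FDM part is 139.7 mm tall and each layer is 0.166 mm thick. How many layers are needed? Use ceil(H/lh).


Layers = ceil(139.7/0.166) = 842


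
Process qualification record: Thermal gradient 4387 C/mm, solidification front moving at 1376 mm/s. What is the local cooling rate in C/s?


CR = 4387 * 1376 = 6036512 C/s


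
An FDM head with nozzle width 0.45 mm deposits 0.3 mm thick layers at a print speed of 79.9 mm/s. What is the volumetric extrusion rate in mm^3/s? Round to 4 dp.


Rate = 0.45 * 0.3 * 79.9 = 10.7865 mm^3/s


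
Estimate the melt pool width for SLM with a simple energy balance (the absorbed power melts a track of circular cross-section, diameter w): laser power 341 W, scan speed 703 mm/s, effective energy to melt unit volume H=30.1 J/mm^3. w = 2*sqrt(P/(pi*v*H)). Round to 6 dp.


w = 2*sqrt(341/(pi*703*30.1)) = 0.143242 mm


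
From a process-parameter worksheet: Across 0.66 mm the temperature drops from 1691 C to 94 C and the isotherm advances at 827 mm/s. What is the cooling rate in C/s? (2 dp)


G = (1691-94)/0.66 = 2419.6969697 C/mm
CR = 2419.6969697 * 827 = 2001089.39 C/s


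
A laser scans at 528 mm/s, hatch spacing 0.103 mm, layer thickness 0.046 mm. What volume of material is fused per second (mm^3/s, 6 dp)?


Rate = 528 * 0.103 * 0.046 = 2.501664 mm^3/s


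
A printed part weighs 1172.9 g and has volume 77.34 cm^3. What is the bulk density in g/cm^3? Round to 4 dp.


rho = 1172.9 / 77.34 = 15.1655 g/cm^3


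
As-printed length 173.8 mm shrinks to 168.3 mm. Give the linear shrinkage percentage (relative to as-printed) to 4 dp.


Shrinkage = ((173.8-168.3)/173.8)*100 = 3.1646 %


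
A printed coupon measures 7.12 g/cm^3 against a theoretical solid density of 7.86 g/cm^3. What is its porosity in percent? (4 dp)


Porosity = (1-7.12/7.86)*100 = 9.4148 %


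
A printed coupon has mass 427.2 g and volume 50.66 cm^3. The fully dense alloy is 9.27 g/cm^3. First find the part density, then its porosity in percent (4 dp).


rho_part = 427.2 / 50.66 = 8.43268851 g/cm^3
Porosity = (1 - 8.43268851/9.27)*100 = 9.0325 %


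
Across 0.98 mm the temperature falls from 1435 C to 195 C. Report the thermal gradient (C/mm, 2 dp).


G = (1435-195)/0.98 = 1265.31 C/mm


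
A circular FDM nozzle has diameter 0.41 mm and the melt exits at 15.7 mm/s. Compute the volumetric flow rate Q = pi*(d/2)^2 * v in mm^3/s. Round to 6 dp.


A = pi*(0.41/2)^2 = 0.13202543 mm^2
Q = 0.13202543 * 15.7 = 2.072799 mm^3/s


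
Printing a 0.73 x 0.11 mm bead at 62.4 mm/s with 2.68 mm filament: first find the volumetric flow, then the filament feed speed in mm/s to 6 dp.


Q = 0.73 * 0.11 * 62.4 = 5.01072 mm^3/s
A_fil = pi*(2.68/2)^2 = 5.64104377 mm^2
v_feed = 5.01072 / 5.64104377 = 0.888261 mm/s


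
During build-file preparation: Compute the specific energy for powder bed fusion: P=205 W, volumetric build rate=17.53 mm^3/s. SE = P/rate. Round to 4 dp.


SE = 205 / 17.53 = 11.6942 J/mm^3


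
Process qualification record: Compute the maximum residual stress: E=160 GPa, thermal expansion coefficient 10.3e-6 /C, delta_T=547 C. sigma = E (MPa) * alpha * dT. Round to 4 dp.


sigma = 160*1000 * 10.3e-6 * 547 = 901.456 MPa


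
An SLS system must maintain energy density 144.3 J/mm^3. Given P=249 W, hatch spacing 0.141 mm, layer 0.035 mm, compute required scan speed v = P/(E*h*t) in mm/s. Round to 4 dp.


v = 249 / (144.3*0.141*0.035) = 349.6599 mm/s


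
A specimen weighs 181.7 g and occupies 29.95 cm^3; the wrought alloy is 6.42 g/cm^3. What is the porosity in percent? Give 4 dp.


rho_part = 181.7 / 29.95 = 6.06677796 g/cm^3
Porosity = (1 - 6.06677796/6.42)*100 = 5.5019 %


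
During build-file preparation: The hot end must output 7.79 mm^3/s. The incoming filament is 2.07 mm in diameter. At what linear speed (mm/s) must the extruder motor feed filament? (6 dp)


A = pi*(2.07/2)^2 = 3.365353
v = 7.79 / 3.365353 = 2.314765 mm/s


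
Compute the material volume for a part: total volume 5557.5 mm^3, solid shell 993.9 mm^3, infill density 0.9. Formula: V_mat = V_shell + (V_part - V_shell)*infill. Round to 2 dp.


V_infill = (5557.5 - 993.9) * 0.9 = 4107.24
V_total = 993.9 + 4107.24 = 5101.14 mm^3


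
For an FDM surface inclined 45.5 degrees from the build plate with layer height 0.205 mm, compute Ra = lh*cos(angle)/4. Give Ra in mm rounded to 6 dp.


Ra = 0.205 * cos(45.5) / 4 = 0.035922 mm


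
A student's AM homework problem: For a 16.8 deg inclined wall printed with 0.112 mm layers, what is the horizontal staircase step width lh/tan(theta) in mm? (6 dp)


step = 0.112 / tan(16.8) = 0.370962 mm


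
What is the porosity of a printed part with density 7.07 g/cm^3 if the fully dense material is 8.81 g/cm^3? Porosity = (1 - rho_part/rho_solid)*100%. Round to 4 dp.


Porosity = (1-7.07/8.81)*100 = 19.7503 %


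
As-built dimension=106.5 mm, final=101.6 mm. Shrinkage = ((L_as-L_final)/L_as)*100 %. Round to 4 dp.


Shrinkage = ((106.5-101.6)/106.5)*100 = 4.6009 %


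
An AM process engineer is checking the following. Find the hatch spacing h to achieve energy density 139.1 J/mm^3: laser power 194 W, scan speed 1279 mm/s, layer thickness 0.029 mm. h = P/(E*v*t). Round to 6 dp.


h = 194 / (139.1*1279*0.029) = 0.037602 mm


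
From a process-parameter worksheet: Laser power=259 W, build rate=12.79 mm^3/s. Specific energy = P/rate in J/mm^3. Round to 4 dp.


SE = 259 / 12.79 = 20.2502 J/mm^3


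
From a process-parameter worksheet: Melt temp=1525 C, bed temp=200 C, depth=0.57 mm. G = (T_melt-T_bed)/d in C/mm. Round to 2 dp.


G = (1525-200)/0.57 = 2324.56 C/mm


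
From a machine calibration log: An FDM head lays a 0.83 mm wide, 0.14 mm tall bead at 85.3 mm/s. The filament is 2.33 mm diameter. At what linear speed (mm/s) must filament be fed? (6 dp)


Q = 0.83 * 0.14 * 85.3 = 9.91186 mm^3/s
A_fil = pi*(2.33/2)^2 = 4.26384809 mm^2
v_feed = 9.91186 / 4.26384809 = 2.324628 mm/s


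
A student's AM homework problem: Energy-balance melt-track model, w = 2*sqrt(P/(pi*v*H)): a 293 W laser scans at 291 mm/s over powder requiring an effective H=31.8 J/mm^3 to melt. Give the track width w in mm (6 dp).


w = 2*sqrt(293/(pi*291*31.8)) = 0.200784 mm


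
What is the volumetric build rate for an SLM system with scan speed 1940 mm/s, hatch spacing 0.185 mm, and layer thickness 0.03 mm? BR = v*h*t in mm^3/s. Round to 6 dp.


Rate = 1940 * 0.185 * 0.03 = 10.767 mm^3/s


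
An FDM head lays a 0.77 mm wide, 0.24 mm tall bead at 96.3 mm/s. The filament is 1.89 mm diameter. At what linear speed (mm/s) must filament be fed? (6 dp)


Q = 0.77 * 0.24 * 96.3 = 17.79624 mm^3/s
A_fil = pi*(1.89/2)^2 = 2.80552078 mm^2
v_feed = 17.79624 / 2.80552078 = 6.343293 mm/s


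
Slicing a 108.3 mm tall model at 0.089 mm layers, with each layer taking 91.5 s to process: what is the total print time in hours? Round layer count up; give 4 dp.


Layers = ceil(108.3/0.089) = 1217
t = 1217 * 91.5 / 3600 = 30.9321 hrs


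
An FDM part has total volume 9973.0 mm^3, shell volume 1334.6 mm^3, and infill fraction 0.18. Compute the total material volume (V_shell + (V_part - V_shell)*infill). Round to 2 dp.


V_infill = (9973.0 - 1334.6) * 0.18 = 1554.91
V_total = 1334.6 + 1554.91 = 2889.51 mm^3


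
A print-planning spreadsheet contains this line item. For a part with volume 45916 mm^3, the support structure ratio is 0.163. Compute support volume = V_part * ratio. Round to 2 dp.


V_support = 45916 * 0.163 = 7484.31 mm^3


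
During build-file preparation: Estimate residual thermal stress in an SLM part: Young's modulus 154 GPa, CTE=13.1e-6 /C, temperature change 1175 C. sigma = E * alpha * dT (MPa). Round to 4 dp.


sigma = 154*1000 * 13.1e-6 * 1175 = 2370.445 MPa


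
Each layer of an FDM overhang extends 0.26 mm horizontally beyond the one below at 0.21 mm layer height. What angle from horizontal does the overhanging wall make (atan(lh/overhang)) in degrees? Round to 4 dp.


angle = atan(0.21/0.26) = 38.9275 degrees


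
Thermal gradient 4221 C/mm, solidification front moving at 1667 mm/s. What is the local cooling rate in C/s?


CR = 4221 * 1667 = 7036407 C/s


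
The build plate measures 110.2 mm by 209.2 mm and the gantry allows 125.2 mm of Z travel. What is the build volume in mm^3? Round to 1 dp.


V = 110.2 * 209.2 * 125.2 = 2886340.8 mm^3


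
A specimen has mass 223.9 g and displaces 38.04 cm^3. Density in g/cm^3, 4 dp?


rho = 223.9 / 38.04 = 5.8859 g/cm^3


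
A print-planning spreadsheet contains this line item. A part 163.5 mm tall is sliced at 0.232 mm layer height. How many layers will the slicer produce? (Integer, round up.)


Layers = ceil(163.5/0.232) = 705


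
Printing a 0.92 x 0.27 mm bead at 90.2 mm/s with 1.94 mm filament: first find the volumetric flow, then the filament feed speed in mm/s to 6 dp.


Q = 0.92 * 0.27 * 90.2 = 22.40568 mm^3/s
A_fil = pi*(1.94/2)^2 = 2.95592453 mm^2
v_feed = 22.40568 / 2.95592453 = 7.579923 mm/s


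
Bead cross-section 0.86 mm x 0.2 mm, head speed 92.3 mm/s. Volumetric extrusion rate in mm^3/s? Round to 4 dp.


Rate = 0.86 * 0.2 * 92.3 = 15.8756 mm^3/s


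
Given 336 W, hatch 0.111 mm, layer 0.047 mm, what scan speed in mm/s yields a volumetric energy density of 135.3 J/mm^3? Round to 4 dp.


v = 336 / (135.3*0.111*0.047) = 476.015 mm/s


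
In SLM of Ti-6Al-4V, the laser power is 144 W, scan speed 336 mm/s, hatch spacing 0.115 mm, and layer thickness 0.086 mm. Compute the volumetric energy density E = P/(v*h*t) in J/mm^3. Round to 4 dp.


E = 144 / (336*0.115*0.086) = 43.3338 J/mm^3


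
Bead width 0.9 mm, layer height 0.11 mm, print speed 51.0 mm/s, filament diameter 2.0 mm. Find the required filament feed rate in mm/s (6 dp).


Q = 0.9 * 0.11 * 51.0 = 5.049 mm^3/s
A_fil = pi*(2.0/2)^2 = 3.14159265 mm^2
v_feed = 5.049 / 3.14159265 = 1.607147 mm/s


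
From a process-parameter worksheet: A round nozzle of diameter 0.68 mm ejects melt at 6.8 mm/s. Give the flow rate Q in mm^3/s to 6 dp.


A = pi*(0.68/2)^2 = 0.36316811 mm^2
Q = 0.36316811 * 6.8 = 2.469543 mm^3/s


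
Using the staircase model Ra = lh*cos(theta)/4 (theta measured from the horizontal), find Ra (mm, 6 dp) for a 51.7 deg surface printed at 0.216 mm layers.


Ra = 0.216 * cos(51.7) / 4 = 0.033468 mm


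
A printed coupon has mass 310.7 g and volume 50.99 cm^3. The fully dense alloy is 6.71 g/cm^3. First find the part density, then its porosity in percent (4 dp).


rho_part = 310.7 / 50.99 = 6.09335164 g/cm^3
Porosity = (1 - 6.09335164/6.71)*100 = 9.19 %


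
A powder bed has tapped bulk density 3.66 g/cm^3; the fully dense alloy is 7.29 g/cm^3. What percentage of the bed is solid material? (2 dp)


Packing = (3.66/7.29)*100 = 50.21 %


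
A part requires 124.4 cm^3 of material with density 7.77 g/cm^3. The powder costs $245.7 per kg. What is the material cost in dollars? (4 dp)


Mass = 124.4*7.77/1000 = 0.966588 kg
Cost = 0.966588 * 245.7 = 237.4907 $


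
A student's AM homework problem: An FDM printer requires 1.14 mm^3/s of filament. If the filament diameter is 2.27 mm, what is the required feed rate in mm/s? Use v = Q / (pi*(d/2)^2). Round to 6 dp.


A = pi*(2.27/2)^2 = 4.047078
v = 1.14 / 4.047078 = 0.281685 mm/s


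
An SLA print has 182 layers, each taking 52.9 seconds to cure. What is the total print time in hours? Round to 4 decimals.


t = 182 * 52.9 / 3600 = 2.6744 hrs


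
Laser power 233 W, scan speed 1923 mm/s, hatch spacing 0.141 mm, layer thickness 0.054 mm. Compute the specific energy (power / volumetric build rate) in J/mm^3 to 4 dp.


Build rate = 1923 * 0.141 * 0.054 = 14.641722 mm^3/s
SE = 233 / 14.641722 = 15.9134 J/mm^3


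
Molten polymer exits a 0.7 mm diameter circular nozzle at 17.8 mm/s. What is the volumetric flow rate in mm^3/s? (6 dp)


A = pi*(0.7/2)^2 = 0.3848451 mm^2
Q = 0.3848451 * 17.8 = 6.850243 mm^3/s


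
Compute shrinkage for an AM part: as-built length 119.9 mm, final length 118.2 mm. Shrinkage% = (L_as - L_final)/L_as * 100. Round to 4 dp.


Shrinkage = ((119.9-118.2)/119.9)*100 = 1.4178 %


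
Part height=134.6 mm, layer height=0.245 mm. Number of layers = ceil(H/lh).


Layers = ceil(134.6/0.245) = 550


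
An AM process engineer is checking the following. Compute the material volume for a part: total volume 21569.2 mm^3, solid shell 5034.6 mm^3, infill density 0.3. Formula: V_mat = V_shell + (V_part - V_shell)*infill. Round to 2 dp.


V_infill = (21569.2 - 5034.6) * 0.3 = 4960.38
V_total = 5034.6 + 4960.38 = 9994.98 mm^3


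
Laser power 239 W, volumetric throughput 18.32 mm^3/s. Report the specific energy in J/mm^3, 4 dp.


SE = 239 / 18.32 = 13.0459 J/mm^3


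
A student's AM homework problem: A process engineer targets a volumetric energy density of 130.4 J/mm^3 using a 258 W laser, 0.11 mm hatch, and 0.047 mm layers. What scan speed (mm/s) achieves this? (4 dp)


v = 258 / (130.4*0.11*0.047) = 382.6939 mm/s


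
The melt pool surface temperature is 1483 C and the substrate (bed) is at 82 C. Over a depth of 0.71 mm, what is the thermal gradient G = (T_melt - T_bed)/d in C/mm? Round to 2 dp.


G = (1483-82)/0.71 = 1973.24 C/mm


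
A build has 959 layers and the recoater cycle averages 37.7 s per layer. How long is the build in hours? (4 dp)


t = 959 * 37.7 / 3600 = 10.0429 hrs


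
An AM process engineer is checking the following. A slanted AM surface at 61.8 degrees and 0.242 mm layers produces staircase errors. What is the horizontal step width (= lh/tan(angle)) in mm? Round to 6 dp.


step = 0.242 / tan(61.8) = 0.129759 mm
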